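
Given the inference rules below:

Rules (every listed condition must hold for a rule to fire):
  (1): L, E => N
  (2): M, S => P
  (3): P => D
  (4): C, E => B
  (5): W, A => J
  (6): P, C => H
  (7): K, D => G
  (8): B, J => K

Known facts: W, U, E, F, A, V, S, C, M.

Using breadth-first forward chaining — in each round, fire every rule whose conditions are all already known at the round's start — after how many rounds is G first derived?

Round 1: (2) [M, S => P]; (4) [C, E => B]; (5) [W, A => J]. New: P, B, J.
Round 2: (3) [P => D]; (6) [P, C => H]; (8) [B, J => K]. New: D, H, K.
Round 3: (7) [K, D => G]. New: G.
G first appears in round 3.

3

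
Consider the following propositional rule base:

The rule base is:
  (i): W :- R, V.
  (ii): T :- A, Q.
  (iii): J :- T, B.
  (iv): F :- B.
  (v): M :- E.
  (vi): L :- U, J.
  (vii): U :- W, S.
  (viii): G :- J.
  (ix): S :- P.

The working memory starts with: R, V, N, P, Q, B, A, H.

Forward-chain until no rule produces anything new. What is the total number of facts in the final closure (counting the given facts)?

16

Round 1 — (i), (ii), (iv), (ix), derive W, T, F, S.
Round 2 — (iii), (vii), derive J, U.
Round 3 — (vi), (viii), derive L, G.
Closure: {A, B, F, G, H, J, L, N, P, Q, R, S, T, U, V, W} — 16 facts.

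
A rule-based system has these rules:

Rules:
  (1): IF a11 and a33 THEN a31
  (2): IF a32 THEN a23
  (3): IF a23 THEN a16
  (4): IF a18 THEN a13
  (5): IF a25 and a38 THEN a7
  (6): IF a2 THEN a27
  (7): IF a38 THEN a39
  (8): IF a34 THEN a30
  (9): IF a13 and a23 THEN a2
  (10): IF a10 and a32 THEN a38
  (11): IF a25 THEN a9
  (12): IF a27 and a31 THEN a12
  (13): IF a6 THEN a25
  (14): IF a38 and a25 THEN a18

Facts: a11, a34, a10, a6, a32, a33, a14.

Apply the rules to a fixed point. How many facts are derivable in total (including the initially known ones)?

Round 1 — (1), (2), (8), (10), (13), derive a31, a23, a30, a38, a25.
Round 2 — (3), (5), (7), (11), (14), derive a16, a7, a39, a9, a18.
Round 3 — (4), derive a13.
Round 4 — (9), derive a2.
Round 5 — (6), derive a27.
Round 6 — (12), derive a12.
Closure: {a10, a11, a12, a13, a14, a16, a18, a2, a23, a25, a27, a30, a31, a32, a33, a34, a38, a39, a6, a7, a9} — 21 facts.

21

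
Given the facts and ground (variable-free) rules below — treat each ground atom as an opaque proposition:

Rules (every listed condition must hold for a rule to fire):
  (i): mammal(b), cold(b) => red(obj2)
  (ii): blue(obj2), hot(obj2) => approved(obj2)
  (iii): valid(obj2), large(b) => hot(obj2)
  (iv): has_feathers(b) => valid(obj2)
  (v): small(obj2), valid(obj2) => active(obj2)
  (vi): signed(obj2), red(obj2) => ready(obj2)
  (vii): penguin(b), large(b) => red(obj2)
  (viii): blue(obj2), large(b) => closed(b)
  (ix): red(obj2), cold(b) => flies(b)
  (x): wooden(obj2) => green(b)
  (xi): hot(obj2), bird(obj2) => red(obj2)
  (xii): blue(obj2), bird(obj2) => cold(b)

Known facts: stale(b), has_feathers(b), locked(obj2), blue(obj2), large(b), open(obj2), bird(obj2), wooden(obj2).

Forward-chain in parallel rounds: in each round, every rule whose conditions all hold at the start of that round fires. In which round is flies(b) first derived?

4

[1] (iv) [has_feathers(b) => valid(obj2)]; (viii) [blue(obj2), large(b) => closed(b)]; (x) [wooden(obj2) => green(b)]; (xii) [blue(obj2), bird(obj2) => cold(b)]. ⇒ new: valid(obj2), closed(b), green(b), cold(b).
[2] (iii) [valid(obj2), large(b) => hot(obj2)]. ⇒ new: hot(obj2).
[3] (ii) [blue(obj2), hot(obj2) => approved(obj2)]; (xi) [hot(obj2), bird(obj2) => red(obj2)]. ⇒ new: approved(obj2), red(obj2).
[4] (ix) [red(obj2), cold(b) => flies(b)]. ⇒ new: flies(b).
flies(b) first appears in round 4.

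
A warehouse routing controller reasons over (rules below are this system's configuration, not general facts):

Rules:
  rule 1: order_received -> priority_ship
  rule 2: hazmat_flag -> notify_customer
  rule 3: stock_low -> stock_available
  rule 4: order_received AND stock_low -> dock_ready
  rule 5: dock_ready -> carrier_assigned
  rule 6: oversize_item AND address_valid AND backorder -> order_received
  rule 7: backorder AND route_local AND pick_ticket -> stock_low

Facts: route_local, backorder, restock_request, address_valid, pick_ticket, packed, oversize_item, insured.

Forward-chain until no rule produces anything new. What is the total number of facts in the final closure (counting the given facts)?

Round 1 — rule 6, rule 7, derive order_received, stock_low.
Round 2 — rule 1, rule 3, rule 4, derive priority_ship, stock_available, dock_ready.
Round 3 — rule 5, derive carrier_assigned.
Closure: {address_valid, backorder, carrier_assigned, dock_ready, insured, order_received, oversize_item, packed, pick_ticket, priority_ship, restock_request, route_local, stock_available, stock_low} — 14 facts.

14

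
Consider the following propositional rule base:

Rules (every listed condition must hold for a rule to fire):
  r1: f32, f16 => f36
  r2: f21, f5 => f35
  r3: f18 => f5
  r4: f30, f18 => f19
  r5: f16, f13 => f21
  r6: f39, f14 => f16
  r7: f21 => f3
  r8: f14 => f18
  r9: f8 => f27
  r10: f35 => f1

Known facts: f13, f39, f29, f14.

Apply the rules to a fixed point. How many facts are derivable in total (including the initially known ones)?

11

[1] r6 [f39, f14 => f16]; r8 [f14 => f18]. ⇒ new: f16, f18.
[2] r3 [f18 => f5]; r5 [f16, f13 => f21]. ⇒ new: f5, f21.
[3] r2 [f21, f5 => f35]; r7 [f21 => f3]. ⇒ new: f35, f3.
[4] r10 [f35 => f1]. ⇒ new: f1.
Closure: {f1, f13, f14, f16, f18, f21, f29, f3, f35, f39, f5} — 11 facts.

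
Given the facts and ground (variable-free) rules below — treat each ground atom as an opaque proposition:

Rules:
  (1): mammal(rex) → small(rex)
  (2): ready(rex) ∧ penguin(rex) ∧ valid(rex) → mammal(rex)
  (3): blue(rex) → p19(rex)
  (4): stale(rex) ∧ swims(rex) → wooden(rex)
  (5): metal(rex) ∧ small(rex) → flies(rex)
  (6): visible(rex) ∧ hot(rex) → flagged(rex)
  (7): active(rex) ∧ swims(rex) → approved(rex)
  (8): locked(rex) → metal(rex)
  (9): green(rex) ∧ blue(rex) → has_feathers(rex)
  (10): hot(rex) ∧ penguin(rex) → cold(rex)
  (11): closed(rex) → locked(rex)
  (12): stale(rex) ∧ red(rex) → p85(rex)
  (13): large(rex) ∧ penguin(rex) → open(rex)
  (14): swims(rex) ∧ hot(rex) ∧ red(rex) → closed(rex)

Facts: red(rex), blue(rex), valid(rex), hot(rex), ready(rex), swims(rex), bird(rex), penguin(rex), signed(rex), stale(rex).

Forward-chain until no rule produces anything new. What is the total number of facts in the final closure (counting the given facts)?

20

Round 1 fires (2), (3), (4), (10), (12), (14), giving mammal(rex), p19(rex), wooden(rex), cold(rex), p85(rex), closed(rex).
Round 2 fires (1), (11), giving small(rex), locked(rex).
Round 3 fires (8), giving metal(rex).
Round 4 fires (5), giving flies(rex).
Closure: {bird(rex), blue(rex), closed(rex), cold(rex), flies(rex), hot(rex), locked(rex), mammal(rex), metal(rex), p19(rex), p85(rex), penguin(rex), ready(rex), red(rex), signed(rex), small(rex), stale(rex), swims(rex), valid(rex), wooden(rex)} — 20 facts.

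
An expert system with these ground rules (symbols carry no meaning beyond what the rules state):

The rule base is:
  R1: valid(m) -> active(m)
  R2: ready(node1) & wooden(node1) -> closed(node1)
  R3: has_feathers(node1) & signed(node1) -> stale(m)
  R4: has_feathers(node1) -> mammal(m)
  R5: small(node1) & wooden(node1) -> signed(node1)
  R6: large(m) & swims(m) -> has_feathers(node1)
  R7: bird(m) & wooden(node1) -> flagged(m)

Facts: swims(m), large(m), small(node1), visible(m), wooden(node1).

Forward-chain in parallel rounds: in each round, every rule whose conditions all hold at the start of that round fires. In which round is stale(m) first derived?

2

Round 1 fires R5, R6, giving signed(node1), has_feathers(node1).
Round 2 fires R3, R4, giving stale(m), mammal(m).
stale(m) first appears in round 2.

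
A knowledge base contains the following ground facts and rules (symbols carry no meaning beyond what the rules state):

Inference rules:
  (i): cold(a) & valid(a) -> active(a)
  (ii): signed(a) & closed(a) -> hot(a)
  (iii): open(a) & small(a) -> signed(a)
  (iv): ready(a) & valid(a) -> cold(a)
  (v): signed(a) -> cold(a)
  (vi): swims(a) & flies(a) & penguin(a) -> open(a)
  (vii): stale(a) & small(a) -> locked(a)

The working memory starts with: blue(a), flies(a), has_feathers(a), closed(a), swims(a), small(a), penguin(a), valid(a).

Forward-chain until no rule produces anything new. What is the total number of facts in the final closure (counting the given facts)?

13

Round 1: (vi) [swims(a) & flies(a) & penguin(a) -> open(a)]. Adds open(a).
Round 2: (iii) [open(a) & small(a) -> signed(a)]. Adds signed(a).
Round 3: (ii) [signed(a) & closed(a) -> hot(a)]; (v) [signed(a) -> cold(a)]. Adds hot(a), cold(a).
Round 4: (i) [cold(a) & valid(a) -> active(a)]. Adds active(a).
Closure: {active(a), blue(a), closed(a), cold(a), flies(a), has_feathers(a), hot(a), open(a), penguin(a), signed(a), small(a), swims(a), valid(a)} — 13 facts.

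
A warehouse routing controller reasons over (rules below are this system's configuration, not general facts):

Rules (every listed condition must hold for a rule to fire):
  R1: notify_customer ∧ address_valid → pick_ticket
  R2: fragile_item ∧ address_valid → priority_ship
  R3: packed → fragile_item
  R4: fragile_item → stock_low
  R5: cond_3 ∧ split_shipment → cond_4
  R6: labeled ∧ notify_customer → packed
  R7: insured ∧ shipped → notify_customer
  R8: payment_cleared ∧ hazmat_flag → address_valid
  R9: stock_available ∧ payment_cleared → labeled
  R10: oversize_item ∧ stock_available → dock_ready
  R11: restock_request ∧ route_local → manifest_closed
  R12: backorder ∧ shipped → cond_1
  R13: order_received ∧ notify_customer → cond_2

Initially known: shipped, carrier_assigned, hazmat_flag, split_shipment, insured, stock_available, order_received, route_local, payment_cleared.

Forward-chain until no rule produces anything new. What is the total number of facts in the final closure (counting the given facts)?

18

Round 1: R7 [insured ∧ shipped → notify_customer]; R8 [payment_cleared ∧ hazmat_flag → address_valid]; R9 [stock_available ∧ payment_cleared → labeled]. New: notify_customer, address_valid, labeled.
Round 2: R1 [notify_customer ∧ address_valid → pick_ticket]; R6 [labeled ∧ notify_customer → packed]; R13 [order_received ∧ notify_customer → cond_2]. New: pick_ticket, packed, cond_2.
Round 3: R3 [packed → fragile_item]. New: fragile_item.
Round 4: R2 [fragile_item ∧ address_valid → priority_ship]; R4 [fragile_item → stock_low]. New: priority_ship, stock_low.
Closure: {address_valid, carrier_assigned, cond_2, fragile_item, hazmat_flag, insured, labeled, notify_customer, order_received, packed, payment_cleared, pick_ticket, priority_ship, route_local, shipped, split_shipment, stock_available, stock_low} — 18 facts.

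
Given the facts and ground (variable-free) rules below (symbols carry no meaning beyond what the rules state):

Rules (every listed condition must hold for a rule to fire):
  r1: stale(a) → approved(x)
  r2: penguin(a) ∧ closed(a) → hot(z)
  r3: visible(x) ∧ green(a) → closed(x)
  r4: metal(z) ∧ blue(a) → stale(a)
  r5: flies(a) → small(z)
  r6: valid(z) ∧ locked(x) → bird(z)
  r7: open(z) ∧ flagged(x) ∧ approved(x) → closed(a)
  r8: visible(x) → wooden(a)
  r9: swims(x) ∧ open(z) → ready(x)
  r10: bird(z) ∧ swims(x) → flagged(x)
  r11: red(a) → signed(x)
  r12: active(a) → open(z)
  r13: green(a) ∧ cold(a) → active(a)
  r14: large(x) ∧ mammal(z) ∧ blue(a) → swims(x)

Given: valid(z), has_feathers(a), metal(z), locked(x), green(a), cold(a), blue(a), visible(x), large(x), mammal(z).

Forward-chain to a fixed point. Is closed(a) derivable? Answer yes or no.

yes

Round 1: r3 [visible(x) ∧ green(a) → closed(x)]; r4 [metal(z) ∧ blue(a) → stale(a)]; r6 [valid(z) ∧ locked(x) → bird(z)]; r8 [visible(x) → wooden(a)]; r13 [green(a) ∧ cold(a) → active(a)]; r14 [large(x) ∧ mammal(z) ∧ blue(a) → swims(x)]. New: closed(x), stale(a), bird(z), wooden(a), active(a), swims(x).
Round 2: r1 [stale(a) → approved(x)]; r10 [bird(z) ∧ swims(x) → flagged(x)]; r12 [active(a) → open(z)]. New: approved(x), flagged(x), open(z).
Round 3: r7 [open(z) ∧ flagged(x) ∧ approved(x) → closed(a)]; r9 [swims(x) ∧ open(z) → ready(x)]. New: closed(a), ready(x).
closed(a) appears in round 3, so it is derivable.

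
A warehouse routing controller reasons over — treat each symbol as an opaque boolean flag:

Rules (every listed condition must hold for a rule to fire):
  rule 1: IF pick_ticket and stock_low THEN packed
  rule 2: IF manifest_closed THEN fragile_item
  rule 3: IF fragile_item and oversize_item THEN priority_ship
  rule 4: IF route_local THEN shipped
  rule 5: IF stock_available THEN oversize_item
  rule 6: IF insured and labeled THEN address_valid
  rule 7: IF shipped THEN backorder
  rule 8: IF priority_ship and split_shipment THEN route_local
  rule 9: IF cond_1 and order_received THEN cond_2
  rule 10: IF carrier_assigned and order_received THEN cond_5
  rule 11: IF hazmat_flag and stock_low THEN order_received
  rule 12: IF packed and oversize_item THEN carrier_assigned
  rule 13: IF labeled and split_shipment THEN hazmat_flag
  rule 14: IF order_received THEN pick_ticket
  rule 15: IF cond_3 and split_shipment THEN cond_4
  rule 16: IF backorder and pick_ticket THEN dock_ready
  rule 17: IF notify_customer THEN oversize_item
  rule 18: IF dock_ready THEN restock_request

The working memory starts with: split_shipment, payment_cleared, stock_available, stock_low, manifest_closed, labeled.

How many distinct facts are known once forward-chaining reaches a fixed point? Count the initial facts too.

Round 1: rule 2 [IF manifest_closed THEN fragile_item]; rule 5 [IF stock_available THEN oversize_item]; rule 13 [IF labeled and split_shipment THEN hazmat_flag]. New: fragile_item, oversize_item, hazmat_flag.
Round 2: rule 3 [IF fragile_item and oversize_item THEN priority_ship]; rule 11 [IF hazmat_flag and stock_low THEN order_received]. New: priority_ship, order_received.
Round 3: rule 8 [IF priority_ship and split_shipment THEN route_local]; rule 14 [IF order_received THEN pick_ticket]. New: route_local, pick_ticket.
Round 4: rule 1 [IF pick_ticket and stock_low THEN packed]; rule 4 [IF route_local THEN shipped]. New: packed, shipped.
Round 5: rule 7 [IF shipped THEN backorder]; rule 12 [IF packed and oversize_item THEN carrier_assigned]. New: backorder, carrier_assigned.
Round 6: rule 10 [IF carrier_assigned and order_received THEN cond_5]; rule 16 [IF backorder and pick_ticket THEN dock_ready]. New: cond_5, dock_ready.
Round 7: rule 18 [IF dock_ready THEN restock_request]. New: restock_request.
Closure: {backorder, carrier_assigned, cond_5, dock_ready, fragile_item, hazmat_flag, labeled, manifest_closed, order_received, oversize_item, packed, payment_cleared, pick_ticket, priority_ship, restock_request, route_local, shipped, split_shipment, stock_available, stock_low} — 20 facts.

20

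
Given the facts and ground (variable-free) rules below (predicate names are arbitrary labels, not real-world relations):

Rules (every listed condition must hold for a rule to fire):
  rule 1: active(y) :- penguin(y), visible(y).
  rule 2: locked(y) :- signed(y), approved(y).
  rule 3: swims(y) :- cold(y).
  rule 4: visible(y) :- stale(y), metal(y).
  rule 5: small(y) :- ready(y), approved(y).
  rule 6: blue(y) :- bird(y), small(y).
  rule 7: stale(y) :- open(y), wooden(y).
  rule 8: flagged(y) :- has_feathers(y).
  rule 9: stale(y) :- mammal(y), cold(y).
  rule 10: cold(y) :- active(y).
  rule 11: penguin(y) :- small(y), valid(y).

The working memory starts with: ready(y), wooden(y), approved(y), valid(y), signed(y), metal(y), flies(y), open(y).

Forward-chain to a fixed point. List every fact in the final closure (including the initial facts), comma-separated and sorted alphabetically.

Round 1 fires rule 2, rule 5, rule 7, giving locked(y), small(y), stale(y).
Round 2 fires rule 4, rule 11, giving visible(y), penguin(y).
Round 3 fires rule 1, giving active(y).
Round 4 fires rule 10, giving cold(y).
Round 5 fires rule 3, giving swims(y).

active(y), approved(y), cold(y), flies(y), locked(y), metal(y), open(y), penguin(y), ready(y), signed(y), small(y), stale(y), swims(y), valid(y), visible(y), wooden(y)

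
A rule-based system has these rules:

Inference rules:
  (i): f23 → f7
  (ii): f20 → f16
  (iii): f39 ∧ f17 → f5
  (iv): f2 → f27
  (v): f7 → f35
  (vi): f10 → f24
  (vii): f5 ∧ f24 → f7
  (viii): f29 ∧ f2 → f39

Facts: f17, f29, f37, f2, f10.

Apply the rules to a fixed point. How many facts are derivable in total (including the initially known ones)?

Round 1: (iv) [f2 → f27]; (vi) [f10 → f24]; (viii) [f29 ∧ f2 → f39]. Adds f27, f24, f39.
Round 2: (iii) [f39 ∧ f17 → f5]. Adds f5.
Round 3: (vii) [f5 ∧ f24 → f7]. Adds f7.
Round 4: (v) [f7 → f35]. Adds f35.
Closure: {f10, f17, f2, f24, f27, f29, f35, f37, f39, f5, f7} — 11 facts.

11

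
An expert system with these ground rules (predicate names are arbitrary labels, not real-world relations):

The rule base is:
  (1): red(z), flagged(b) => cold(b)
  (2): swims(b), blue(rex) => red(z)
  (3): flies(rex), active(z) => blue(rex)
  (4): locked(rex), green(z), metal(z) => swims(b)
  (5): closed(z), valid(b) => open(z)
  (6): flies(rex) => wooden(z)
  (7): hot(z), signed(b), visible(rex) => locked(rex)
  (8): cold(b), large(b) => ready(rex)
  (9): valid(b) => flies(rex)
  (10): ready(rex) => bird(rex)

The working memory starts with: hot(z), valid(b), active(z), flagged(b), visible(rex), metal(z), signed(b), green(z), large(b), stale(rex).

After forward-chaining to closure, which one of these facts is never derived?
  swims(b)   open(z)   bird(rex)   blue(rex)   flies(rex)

Round 1 fires (7), (9), giving locked(rex), flies(rex).
Round 2 fires (3), (4), (6), giving blue(rex), swims(b), wooden(z).
Round 3 fires (2), giving red(z).
Round 4 fires (1), giving cold(b).
Round 5 fires (8), giving ready(rex).
Round 6 fires (10), giving bird(rex).
Derived: swims(b) (round 2), flies(rex) (round 1), bird(rex) (round 6), blue(rex) (round 2). open(z) never appears in any round.

open(z)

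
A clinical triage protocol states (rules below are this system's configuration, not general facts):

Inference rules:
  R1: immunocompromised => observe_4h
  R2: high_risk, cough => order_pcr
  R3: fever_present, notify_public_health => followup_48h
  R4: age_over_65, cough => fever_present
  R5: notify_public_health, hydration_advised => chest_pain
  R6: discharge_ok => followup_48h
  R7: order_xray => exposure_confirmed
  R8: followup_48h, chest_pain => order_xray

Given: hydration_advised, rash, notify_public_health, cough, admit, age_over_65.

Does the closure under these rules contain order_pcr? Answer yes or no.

no

[1] R4 [age_over_65, cough => fever_present]; R5 [notify_public_health, hydration_advised => chest_pain]. ⇒ new: fever_present, chest_pain.
[2] R3 [fever_present, notify_public_health => followup_48h]. ⇒ new: followup_48h.
[3] R8 [followup_48h, chest_pain => order_xray]. ⇒ new: order_xray.
[4] R7 [order_xray => exposure_confirmed]. ⇒ new: exposure_confirmed.
Fixed point reached. order_pcr is concluded only by R2; R2 needs high_risk (never derived).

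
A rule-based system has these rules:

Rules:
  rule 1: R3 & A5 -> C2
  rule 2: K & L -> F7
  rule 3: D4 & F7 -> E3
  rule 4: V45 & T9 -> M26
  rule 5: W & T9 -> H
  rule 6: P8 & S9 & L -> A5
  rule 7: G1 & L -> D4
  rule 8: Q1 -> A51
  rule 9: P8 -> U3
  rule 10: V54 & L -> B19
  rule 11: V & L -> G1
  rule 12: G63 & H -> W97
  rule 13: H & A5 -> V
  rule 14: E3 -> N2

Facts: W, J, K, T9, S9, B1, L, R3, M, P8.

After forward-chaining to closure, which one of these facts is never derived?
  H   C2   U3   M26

M26

Round 1 fires rule 2, rule 5, rule 6, rule 9, giving F7, H, A5, U3.
Round 2 fires rule 1, rule 13, giving C2, V.
Round 3 fires rule 11, giving G1.
Round 4 fires rule 7, giving D4.
Round 5 fires rule 3, giving E3.
Round 6 fires rule 14, giving N2.
Derived: C2 (round 2), H (round 1), U3 (round 1). M26 never appears in any round.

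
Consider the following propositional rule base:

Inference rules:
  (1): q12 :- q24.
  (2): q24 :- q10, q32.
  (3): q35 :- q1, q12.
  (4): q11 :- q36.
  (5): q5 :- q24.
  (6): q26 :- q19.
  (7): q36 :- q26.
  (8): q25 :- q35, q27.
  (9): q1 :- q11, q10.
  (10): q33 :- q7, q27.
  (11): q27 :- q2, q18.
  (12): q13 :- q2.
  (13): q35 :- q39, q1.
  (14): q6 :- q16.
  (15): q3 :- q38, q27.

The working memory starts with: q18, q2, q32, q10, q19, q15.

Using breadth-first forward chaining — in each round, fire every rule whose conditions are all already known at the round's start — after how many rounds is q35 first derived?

Round 1 — (2), (6), (11), (12), derive q24, q26, q27, q13.
Round 2 — (1), (5), (7), derive q12, q5, q36.
Round 3 — (4), derive q11.
Round 4 — (9), derive q1.
Round 5 — (3), derive q35.
q35 first appears in round 5.

5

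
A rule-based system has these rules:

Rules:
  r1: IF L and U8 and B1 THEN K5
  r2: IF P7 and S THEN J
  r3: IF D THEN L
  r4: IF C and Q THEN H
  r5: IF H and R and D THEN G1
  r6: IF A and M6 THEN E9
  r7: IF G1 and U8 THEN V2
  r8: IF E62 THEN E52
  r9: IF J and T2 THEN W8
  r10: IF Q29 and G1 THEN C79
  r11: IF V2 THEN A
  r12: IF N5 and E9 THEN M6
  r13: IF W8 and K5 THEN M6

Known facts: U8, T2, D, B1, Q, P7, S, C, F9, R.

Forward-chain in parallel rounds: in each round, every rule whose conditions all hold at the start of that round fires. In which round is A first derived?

Round 1 fires r2, r3, r4, giving J, L, H.
Round 2 fires r1, r5, r9, giving K5, G1, W8.
Round 3 fires r7, r13, giving V2, M6.
Round 4 fires r11, giving A.
A first appears in round 4.

4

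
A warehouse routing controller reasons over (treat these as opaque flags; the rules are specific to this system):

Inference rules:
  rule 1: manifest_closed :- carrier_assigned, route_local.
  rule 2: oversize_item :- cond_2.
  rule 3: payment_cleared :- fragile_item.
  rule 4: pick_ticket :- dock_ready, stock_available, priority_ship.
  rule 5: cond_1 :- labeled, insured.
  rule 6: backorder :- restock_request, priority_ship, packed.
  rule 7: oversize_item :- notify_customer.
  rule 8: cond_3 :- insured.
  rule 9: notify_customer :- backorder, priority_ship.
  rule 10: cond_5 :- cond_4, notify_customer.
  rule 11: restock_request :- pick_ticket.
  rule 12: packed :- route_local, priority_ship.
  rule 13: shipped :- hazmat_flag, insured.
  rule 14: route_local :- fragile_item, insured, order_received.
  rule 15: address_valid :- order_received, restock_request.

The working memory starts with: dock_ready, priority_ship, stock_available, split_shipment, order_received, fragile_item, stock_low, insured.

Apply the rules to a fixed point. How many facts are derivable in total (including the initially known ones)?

18

Round 1: rule 3 [payment_cleared :- fragile_item.]; rule 4 [pick_ticket :- dock_ready, stock_available, priority_ship.]; rule 8 [cond_3 :- insured.]; rule 14 [route_local :- fragile_item, insured, order_received.]. New: payment_cleared, pick_ticket, cond_3, route_local.
Round 2: rule 11 [restock_request :- pick_ticket.]; rule 12 [packed :- route_local, priority_ship.]. New: restock_request, packed.
Round 3: rule 6 [backorder :- restock_request, priority_ship, packed.]; rule 15 [address_valid :- order_received, restock_request.]. New: backorder, address_valid.
Round 4: rule 9 [notify_customer :- backorder, priority_ship.]. New: notify_customer.
Round 5: rule 7 [oversize_item :- notify_customer.]. New: oversize_item.
Closure: {address_valid, backorder, cond_3, dock_ready, fragile_item, insured, notify_customer, order_received, oversize_item, packed, payment_cleared, pick_ticket, priority_ship, restock_request, route_local, split_shipment, stock_available, stock_low} — 18 facts.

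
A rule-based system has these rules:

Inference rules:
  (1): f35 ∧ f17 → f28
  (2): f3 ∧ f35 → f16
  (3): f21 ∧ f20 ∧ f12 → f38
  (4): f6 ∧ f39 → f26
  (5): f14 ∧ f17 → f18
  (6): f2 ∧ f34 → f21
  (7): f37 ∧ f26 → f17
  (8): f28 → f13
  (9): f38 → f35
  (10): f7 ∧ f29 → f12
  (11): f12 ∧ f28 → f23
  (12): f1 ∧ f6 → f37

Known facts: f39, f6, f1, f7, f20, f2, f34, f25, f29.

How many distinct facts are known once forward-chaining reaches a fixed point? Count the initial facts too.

19

Round 1 fires (4), (6), (10), (12), giving f26, f21, f12, f37.
Round 2 fires (3), (7), giving f38, f17.
Round 3 fires (9), giving f35.
Round 4 fires (1), giving f28.
Round 5 fires (8), (11), giving f13, f23.
Closure: {f1, f12, f13, f17, f2, f20, f21, f23, f25, f26, f28, f29, f34, f35, f37, f38, f39, f6, f7} — 19 facts.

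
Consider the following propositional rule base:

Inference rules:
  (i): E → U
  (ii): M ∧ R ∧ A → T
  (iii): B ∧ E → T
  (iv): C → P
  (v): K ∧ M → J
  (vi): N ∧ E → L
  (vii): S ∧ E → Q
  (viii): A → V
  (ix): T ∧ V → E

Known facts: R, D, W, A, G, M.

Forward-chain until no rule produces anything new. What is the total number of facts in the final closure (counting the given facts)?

[1] (ii) [M ∧ R ∧ A → T]; (viii) [A → V]. ⇒ new: T, V.
[2] (ix) [T ∧ V → E]. ⇒ new: E.
[3] (i) [E → U]. ⇒ new: U.
Closure: {A, D, E, G, M, R, T, U, V, W} — 10 facts.

10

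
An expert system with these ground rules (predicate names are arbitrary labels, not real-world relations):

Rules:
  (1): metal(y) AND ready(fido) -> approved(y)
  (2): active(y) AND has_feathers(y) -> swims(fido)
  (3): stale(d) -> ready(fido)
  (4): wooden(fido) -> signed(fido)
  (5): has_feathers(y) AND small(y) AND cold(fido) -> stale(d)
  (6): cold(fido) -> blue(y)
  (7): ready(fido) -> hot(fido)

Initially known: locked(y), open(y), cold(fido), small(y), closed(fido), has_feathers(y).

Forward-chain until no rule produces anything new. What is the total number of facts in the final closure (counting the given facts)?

10

Round 1 — (5), (6), derive stale(d), blue(y).
Round 2 — (3), derive ready(fido).
Round 3 — (7), derive hot(fido).
Closure: {blue(y), closed(fido), cold(fido), has_feathers(y), hot(fido), locked(y), open(y), ready(fido), small(y), stale(d)} — 10 facts.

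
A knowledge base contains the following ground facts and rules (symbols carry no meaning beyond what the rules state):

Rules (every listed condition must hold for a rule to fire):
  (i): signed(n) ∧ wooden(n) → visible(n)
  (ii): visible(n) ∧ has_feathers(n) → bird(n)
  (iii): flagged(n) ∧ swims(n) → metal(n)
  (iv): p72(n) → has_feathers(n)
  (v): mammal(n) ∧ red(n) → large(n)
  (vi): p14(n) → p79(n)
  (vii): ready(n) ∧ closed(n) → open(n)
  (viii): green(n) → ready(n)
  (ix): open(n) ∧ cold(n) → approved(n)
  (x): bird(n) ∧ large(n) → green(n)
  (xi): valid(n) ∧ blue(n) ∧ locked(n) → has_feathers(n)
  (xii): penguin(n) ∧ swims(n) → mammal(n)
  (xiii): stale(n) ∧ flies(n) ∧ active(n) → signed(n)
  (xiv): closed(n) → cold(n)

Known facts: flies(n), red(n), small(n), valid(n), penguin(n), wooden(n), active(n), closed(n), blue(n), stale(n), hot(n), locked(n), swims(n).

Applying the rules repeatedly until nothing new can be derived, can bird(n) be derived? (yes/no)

Round 1 fires (xi), (xii), (xiii), (xiv), giving has_feathers(n), mammal(n), signed(n), cold(n).
Round 2 fires (i), (v), giving visible(n), large(n).
Round 3 fires (ii), giving bird(n).
Round 4 fires (x), giving green(n).
Round 5 fires (viii), giving ready(n).
Round 6 fires (vii), giving open(n).
Round 7 fires (ix), giving approved(n).
bird(n) appears in round 3, so it is derivable.

yes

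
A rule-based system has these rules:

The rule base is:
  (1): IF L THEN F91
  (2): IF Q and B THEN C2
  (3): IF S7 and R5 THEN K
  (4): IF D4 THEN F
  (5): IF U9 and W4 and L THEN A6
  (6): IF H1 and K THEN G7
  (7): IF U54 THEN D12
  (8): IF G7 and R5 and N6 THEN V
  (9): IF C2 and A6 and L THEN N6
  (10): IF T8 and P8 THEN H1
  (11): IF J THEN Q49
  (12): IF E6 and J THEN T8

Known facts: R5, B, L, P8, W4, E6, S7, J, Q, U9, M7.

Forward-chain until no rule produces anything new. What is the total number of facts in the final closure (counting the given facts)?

Round 1 fires (1), (2), (3), (5), (11), (12), giving F91, C2, K, A6, Q49, T8.
Round 2 fires (9), (10), giving N6, H1.
Round 3 fires (6), giving G7.
Round 4 fires (8), giving V.
Closure: {A6, B, C2, E6, F91, G7, H1, J, K, L, M7, N6, P8, Q, Q49, R5, S7, T8, U9, V, W4} — 21 facts.

21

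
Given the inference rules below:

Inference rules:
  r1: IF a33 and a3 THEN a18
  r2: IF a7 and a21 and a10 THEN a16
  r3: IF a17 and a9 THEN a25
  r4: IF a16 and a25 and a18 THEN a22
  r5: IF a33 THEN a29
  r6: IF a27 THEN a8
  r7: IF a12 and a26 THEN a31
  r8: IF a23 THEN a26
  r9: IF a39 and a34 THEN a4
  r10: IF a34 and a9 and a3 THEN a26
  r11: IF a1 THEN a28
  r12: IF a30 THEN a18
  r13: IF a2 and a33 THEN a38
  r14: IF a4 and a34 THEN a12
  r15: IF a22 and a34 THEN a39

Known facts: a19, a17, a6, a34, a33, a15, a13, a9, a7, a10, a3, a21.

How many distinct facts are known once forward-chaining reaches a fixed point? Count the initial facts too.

22

Round 1 — r1, r2, r3, r5, r10, derive a18, a16, a25, a29, a26.
Round 2 — r4, derive a22.
Round 3 — r15, derive a39.
Round 4 — r9, derive a4.
Round 5 — r14, derive a12.
Round 6 — r7, derive a31.
Closure: {a10, a12, a13, a15, a16, a17, a18, a19, a21, a22, a25, a26, a29, a3, a31, a33, a34, a39, a4, a6, a7, a9} — 22 facts.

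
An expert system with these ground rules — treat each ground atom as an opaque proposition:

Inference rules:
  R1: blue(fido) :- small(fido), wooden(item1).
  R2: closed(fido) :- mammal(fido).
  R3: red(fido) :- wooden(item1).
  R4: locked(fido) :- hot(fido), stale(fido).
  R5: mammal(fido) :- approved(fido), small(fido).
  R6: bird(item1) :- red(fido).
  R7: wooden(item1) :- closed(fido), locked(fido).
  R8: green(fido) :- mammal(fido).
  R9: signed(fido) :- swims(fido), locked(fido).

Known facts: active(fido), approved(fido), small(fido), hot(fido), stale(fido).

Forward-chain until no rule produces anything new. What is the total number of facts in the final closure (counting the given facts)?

13

Round 1: R4 [locked(fido) :- hot(fido), stale(fido).]; R5 [mammal(fido) :- approved(fido), small(fido).]. New: locked(fido), mammal(fido).
Round 2: R2 [closed(fido) :- mammal(fido).]; R8 [green(fido) :- mammal(fido).]. New: closed(fido), green(fido).
Round 3: R7 [wooden(item1) :- closed(fido), locked(fido).]. New: wooden(item1).
Round 4: R1 [blue(fido) :- small(fido), wooden(item1).]; R3 [red(fido) :- wooden(item1).]. New: blue(fido), red(fido).
Round 5: R6 [bird(item1) :- red(fido).]. New: bird(item1).
Closure: {active(fido), approved(fido), bird(item1), blue(fido), closed(fido), green(fido), hot(fido), locked(fido), mammal(fido), red(fido), small(fido), stale(fido), wooden(item1)} — 13 facts.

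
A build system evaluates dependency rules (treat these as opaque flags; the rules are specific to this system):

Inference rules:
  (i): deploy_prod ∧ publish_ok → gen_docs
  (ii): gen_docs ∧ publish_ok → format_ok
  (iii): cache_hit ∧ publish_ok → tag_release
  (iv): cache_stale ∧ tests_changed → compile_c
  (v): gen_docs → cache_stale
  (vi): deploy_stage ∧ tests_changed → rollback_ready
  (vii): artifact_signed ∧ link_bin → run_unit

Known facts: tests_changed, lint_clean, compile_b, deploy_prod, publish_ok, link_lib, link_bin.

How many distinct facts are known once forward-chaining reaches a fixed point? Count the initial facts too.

11

Round 1 fires (i), giving gen_docs.
Round 2 fires (ii), (v), giving format_ok, cache_stale.
Round 3 fires (iv), giving compile_c.
Closure: {cache_stale, compile_b, compile_c, deploy_prod, format_ok, gen_docs, link_bin, link_lib, lint_clean, publish_ok, tests_changed} — 11 facts.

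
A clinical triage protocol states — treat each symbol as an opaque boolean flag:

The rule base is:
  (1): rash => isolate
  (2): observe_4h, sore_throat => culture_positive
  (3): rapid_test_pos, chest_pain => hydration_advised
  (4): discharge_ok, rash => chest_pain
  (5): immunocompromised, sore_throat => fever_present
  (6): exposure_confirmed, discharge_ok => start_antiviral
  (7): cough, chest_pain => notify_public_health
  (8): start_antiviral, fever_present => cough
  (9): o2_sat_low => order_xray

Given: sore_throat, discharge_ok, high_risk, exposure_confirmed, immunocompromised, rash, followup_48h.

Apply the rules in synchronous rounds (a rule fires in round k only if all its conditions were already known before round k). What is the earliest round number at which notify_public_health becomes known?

Round 1 — (1), (4), (5), (6), derive isolate, chest_pain, fever_present, start_antiviral.
Round 2 — (8), derive cough.
Round 3 — (7), derive notify_public_health.
notify_public_health first appears in round 3.

3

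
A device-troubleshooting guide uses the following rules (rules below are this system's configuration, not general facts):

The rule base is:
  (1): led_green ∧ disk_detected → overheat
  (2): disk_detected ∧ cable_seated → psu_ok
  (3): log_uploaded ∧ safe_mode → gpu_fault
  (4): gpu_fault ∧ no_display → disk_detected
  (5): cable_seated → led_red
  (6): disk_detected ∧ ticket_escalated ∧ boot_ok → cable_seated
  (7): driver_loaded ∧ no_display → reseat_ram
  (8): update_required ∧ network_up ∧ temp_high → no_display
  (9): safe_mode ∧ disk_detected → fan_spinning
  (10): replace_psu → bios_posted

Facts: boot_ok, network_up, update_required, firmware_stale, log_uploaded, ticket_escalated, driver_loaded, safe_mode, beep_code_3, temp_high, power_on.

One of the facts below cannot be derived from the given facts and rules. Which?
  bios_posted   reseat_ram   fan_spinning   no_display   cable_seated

bios_posted

[1] (3) [log_uploaded ∧ safe_mode → gpu_fault]; (8) [update_required ∧ network_up ∧ temp_high → no_display]. ⇒ new: gpu_fault, no_display.
[2] (4) [gpu_fault ∧ no_display → disk_detected]; (7) [driver_loaded ∧ no_display → reseat_ram]. ⇒ new: disk_detected, reseat_ram.
[3] (6) [disk_detected ∧ ticket_escalated ∧ boot_ok → cable_seated]; (9) [safe_mode ∧ disk_detected → fan_spinning]. ⇒ new: cable_seated, fan_spinning.
[4] (2) [disk_detected ∧ cable_seated → psu_ok]; (5) [cable_seated → led_red]. ⇒ new: psu_ok, led_red.
Derived: fan_spinning (round 3), cable_seated (round 3), reseat_ram (round 2), no_display (round 1). bios_posted never appears in any round.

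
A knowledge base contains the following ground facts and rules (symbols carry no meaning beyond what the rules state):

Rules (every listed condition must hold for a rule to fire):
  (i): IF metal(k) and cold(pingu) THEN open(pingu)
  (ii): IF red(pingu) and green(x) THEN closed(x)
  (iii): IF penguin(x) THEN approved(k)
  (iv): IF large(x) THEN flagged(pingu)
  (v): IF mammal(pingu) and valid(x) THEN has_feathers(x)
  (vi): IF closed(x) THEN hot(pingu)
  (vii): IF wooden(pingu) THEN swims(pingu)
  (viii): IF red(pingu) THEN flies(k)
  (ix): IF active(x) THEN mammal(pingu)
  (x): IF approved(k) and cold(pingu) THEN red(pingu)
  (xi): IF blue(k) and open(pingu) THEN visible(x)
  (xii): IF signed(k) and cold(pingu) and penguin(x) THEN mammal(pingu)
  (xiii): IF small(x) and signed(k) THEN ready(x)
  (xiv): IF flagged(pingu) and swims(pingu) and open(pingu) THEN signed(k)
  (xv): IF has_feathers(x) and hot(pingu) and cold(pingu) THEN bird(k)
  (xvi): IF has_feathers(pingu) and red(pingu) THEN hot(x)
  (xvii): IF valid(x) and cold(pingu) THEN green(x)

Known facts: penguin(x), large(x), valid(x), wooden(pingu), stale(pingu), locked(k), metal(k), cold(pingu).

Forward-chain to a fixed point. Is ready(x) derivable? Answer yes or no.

Round 1: (i) [IF metal(k) and cold(pingu) THEN open(pingu)]; (iii) [IF penguin(x) THEN approved(k)]; (iv) [IF large(x) THEN flagged(pingu)]; (vii) [IF wooden(pingu) THEN swims(pingu)]; (xvii) [IF valid(x) and cold(pingu) THEN green(x)]. Adds open(pingu), approved(k), flagged(pingu), swims(pingu), green(x).
Round 2: (x) [IF approved(k) and cold(pingu) THEN red(pingu)]; (xiv) [IF flagged(pingu) and swims(pingu) and open(pingu) THEN signed(k)]. Adds red(pingu), signed(k).
Round 3: (ii) [IF red(pingu) and green(x) THEN closed(x)]; (viii) [IF red(pingu) THEN flies(k)]; (xii) [IF signed(k) and cold(pingu) and penguin(x) THEN mammal(pingu)]. Adds closed(x), flies(k), mammal(pingu).
Round 4: (v) [IF mammal(pingu) and valid(x) THEN has_feathers(x)]; (vi) [IF closed(x) THEN hot(pingu)]. Adds has_feathers(x), hot(pingu).
Round 5: (xv) [IF has_feathers(x) and hot(pingu) and cold(pingu) THEN bird(k)]. Adds bird(k).
Fixed point reached. ready(x) is concluded only by (xiii); (xiii) needs small(x) (never derived).

no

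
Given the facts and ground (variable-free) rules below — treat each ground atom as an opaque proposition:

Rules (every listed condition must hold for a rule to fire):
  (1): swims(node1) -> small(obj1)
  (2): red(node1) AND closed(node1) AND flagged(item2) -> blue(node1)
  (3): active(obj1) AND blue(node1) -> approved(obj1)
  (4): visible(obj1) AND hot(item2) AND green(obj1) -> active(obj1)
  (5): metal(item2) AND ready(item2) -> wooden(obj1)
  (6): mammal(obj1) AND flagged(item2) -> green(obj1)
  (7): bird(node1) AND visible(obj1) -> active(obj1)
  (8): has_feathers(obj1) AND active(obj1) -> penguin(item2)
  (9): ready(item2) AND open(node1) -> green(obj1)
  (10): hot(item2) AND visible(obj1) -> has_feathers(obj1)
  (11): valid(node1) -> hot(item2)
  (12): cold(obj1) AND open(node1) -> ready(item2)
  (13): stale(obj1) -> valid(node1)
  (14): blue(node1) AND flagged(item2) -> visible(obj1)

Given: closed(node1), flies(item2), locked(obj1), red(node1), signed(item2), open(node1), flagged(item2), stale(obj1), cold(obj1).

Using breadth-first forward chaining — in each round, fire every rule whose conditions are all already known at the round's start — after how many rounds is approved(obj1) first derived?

Round 1: (2) [red(node1) AND closed(node1) AND flagged(item2) -> blue(node1)]; (12) [cold(obj1) AND open(node1) -> ready(item2)]; (13) [stale(obj1) -> valid(node1)]. Adds blue(node1), ready(item2), valid(node1).
Round 2: (9) [ready(item2) AND open(node1) -> green(obj1)]; (11) [valid(node1) -> hot(item2)]; (14) [blue(node1) AND flagged(item2) -> visible(obj1)]. Adds green(obj1), hot(item2), visible(obj1).
Round 3: (4) [visible(obj1) AND hot(item2) AND green(obj1) -> active(obj1)]; (10) [hot(item2) AND visible(obj1) -> has_feathers(obj1)]. Adds active(obj1), has_feathers(obj1).
Round 4: (3) [active(obj1) AND blue(node1) -> approved(obj1)]; (8) [has_feathers(obj1) AND active(obj1) -> penguin(item2)]. Adds approved(obj1), penguin(item2).
approved(obj1) first appears in round 4.

4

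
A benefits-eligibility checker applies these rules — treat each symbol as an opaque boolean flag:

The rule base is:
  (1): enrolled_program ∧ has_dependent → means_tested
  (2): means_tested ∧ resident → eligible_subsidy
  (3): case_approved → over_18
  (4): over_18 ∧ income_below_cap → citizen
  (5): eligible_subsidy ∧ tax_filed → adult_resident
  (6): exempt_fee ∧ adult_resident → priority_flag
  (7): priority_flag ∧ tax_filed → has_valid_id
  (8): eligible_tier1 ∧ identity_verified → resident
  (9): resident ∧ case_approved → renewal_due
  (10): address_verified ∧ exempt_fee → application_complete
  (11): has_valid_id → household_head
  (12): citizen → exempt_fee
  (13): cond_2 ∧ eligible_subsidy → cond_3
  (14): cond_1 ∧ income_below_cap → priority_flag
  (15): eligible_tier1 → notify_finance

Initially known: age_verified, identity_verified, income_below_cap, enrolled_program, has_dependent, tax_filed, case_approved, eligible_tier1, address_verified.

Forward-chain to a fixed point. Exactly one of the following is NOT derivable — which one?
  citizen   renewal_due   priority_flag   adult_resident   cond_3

Round 1 — (1), (3), (8), (15), derive means_tested, over_18, resident, notify_finance.
Round 2 — (2), (4), (9), derive eligible_subsidy, citizen, renewal_due.
Round 3 — (5), (12), derive adult_resident, exempt_fee.
Round 4 — (6), (10), derive priority_flag, application_complete.
Round 5 — (7), derive has_valid_id.
Round 6 — (11), derive household_head.
Derived: adult_resident (round 3), priority_flag (round 4), renewal_due (round 2), citizen (round 2). cond_3 never appears in any round.

cond_3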